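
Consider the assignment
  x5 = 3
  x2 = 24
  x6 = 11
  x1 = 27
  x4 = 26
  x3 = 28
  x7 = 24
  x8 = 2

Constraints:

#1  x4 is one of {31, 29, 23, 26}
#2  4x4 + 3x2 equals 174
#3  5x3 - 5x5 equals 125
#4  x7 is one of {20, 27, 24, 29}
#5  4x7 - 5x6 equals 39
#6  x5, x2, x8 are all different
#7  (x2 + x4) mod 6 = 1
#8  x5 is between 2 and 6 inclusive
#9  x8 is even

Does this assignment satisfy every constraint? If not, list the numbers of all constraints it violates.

#1 x4 = 26 is in {31, 29, 23, 26}  yes
#2 4x4 + 3x2 = 4(26) + 3(24) = 176, not 174  no
#3 5x3 - 5x5 = 5(28) - 5(3) = 125  yes
#4 x7 = 24 is in {20, 27, 24, 29}  yes
#5 4x7 - 5x6 = 4(24) - 5(11) = 41, not 39  no
#6 values 3, 24, 2 are pairwise distinct  yes
#7 x2 + x4 = 50; 50 mod 6 = 2, not 1  no
#8 x5 = 3 lies in [2, 6]  yes
#9 x8 = 2 is even  yes

No — constraints 2, 5, 7 are not satisfied.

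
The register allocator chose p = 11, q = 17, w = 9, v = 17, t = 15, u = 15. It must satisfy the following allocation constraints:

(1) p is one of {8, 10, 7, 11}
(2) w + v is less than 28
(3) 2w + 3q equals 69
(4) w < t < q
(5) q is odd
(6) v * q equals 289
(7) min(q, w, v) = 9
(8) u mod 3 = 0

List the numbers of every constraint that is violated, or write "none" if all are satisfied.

The assignment satisfies every constraint.

(1) p = 11 is in {8, 10, 7, 11}  ✓
(2) w + v = 9 + 17 = 26; 26 < 28  ✓
(3) 2w + 3q = 2(9) + 3(17) = 69  ✓
(4) values 9 < 15 < 17  ✓
(5) q = 17 is odd  ✓
(6) v * q = 17 * 17 = 289  ✓
(7) min(17, 9, 17) = 9  ✓
(8) 15 mod 3 = 0  ✓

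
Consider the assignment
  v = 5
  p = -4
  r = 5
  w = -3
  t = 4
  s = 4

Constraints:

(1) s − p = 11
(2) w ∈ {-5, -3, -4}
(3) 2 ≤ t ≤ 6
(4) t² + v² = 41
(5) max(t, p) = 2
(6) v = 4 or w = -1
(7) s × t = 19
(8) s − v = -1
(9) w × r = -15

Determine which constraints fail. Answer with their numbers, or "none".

Violated: 1, 5, 6, 7.

(1) s − p = 4 − (-4) = 8, not 11  no
(2) w = -3 is in {-5, -3, -4}  yes
(3) t = 4 lies in [2, 6]  yes
(4) t² + v² = 4² + 5² = 16 + 25 = 41  yes
(5) max(4, -4) = 4, not 2  no
(6) v = 5 ≠ 4 and w = -3 ≠ -1; both disjuncts false  no
(7) s × t = 4 × 4 = 16, not 19  no
(8) s − v = 4 − 5 = -1  yes
(9) w × r = -3 × 5 = -15  yes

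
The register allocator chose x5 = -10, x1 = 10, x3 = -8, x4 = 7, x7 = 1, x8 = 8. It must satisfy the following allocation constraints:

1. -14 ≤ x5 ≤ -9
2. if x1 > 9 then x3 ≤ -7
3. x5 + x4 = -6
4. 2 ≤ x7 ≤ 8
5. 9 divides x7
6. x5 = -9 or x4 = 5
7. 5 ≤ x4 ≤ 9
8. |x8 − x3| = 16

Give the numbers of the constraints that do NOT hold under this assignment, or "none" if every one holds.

1. x5 = -10 lies in [-14, -9]  OK
2. x1 = 10 > 9, so we need x3 ≤ -7; x3 = -8 ≤ -7  OK
3. x5 + x4 = -10 + 7 = -3, not -6  FAIL
4. x7 = 1 is outside [2, 8]  FAIL
5. 1 = 9×0 + 1, so 9 does not divide 1  FAIL
6. x5 = -10 ≠ -9 and x4 = 7 ≠ 5; both disjuncts false  FAIL
7. x4 = 7 lies in [5, 9]  OK
8. |8 − (-8)| = 16  OK

Constraints 3, 4, 5, and 6 are violated.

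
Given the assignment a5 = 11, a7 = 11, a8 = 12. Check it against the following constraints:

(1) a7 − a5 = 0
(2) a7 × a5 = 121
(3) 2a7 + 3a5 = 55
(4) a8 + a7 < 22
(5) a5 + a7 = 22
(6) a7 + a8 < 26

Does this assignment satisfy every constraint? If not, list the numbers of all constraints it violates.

The assignment fails constraint 4.

(1) a7 − a5 = 11 − 11 = 0 — satisfied.
(2) a7 × a5 = 11 × 11 = 121 — satisfied.
(3) 2a7 + 3a5 = 2(11) + 3(11) = 55 — satisfied.
(4) a8 + a7 = 12 + 11 = 23; 23 ≥ 22, bound 22 not met — violated.
(5) a5 + a7 = 11 + 11 = 22 — satisfied.
(6) a7 + a8 = 11 + 12 = 23; 23 < 26 — satisfied.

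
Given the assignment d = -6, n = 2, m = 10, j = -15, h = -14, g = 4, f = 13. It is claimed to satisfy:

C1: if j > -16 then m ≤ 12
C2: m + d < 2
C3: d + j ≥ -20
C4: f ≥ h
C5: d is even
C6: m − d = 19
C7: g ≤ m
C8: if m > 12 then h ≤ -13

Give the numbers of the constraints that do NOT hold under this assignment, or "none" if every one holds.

C1: j = -15 > -16, so we need m ≤ 12; m = 10 ≤ 12 — OK.
C2: m + d = 10 + (-6) = 4; 4 ≥ 2, bound 2 not met — violated.
C3: d + j = -6 + (-15) = -21; -21 < -20, bound -20 not met — violated.
C4: f = 13, h = -14; 13 ≥ -14 — OK.
C5: d = -6 is even — OK.
C6: m − d = 10 − (-6) = 16, not 19 — violated.
C7: g = 4, m = 10; 4 ≤ 10 — OK.
C8: m = 10, not > 12; antecedent false, conditional vacuously true — OK.

Constraints 2, 3, and 6 do not hold.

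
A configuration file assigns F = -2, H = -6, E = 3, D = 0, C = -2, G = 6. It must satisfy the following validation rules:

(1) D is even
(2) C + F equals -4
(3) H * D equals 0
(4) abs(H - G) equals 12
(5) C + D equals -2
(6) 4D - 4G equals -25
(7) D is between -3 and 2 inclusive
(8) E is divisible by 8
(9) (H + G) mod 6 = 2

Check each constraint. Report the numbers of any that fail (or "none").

(1) D = 0 is even — holds.
(2) C + F = -2 + (-2) = -4 — holds.
(3) H * D = -6 * 0 = 0 — holds.
(4) abs(-6 - 6) = 12 — holds.
(5) C + D = -2 + 0 = -2 — holds.
(6) 4D - 4G = 4(0) - 4(6) = -24, not -25 — does not hold.
(7) D = 0 lies in [-3, 2] — holds.
(8) 3 = 8*0 + 3, so 8 does not divide 3 — does not hold.
(9) H + G = 0; 0 mod 6 = 0, not 2 — does not hold.

Violated: 6, 8, and 9.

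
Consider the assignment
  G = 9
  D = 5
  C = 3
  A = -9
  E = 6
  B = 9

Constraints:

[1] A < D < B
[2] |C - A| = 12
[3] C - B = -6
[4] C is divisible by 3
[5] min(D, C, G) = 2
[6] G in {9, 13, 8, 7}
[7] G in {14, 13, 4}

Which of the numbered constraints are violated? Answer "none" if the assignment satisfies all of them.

[1] values -9 < 5 < 9  OK
[2] |3 - (-9)| = 12  OK
[3] C - B = 3 - 9 = -6  OK
[4] 3 / 3 = 1, so 3 divides 3  OK
[5] min(5, 3, 9) = 3, not 2  FAIL
[6] G = 9 is in {9, 13, 8, 7}  OK
[7] G = 9 is not in {14, 13, 4}  FAIL

No — constraints 5 and 7 are not satisfied.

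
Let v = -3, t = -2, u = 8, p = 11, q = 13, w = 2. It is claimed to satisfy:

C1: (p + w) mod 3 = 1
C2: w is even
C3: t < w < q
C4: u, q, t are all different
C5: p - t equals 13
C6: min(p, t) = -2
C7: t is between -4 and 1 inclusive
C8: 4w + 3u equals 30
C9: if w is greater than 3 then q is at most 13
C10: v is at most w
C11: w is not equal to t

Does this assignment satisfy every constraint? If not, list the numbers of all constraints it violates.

The assignment fails constraint 8.

C1: p + w = 13; 13 mod 3 = 1 — OK.
C2: w = 2 is even — OK.
C3: values -2 < 2 < 13 — OK.
C4: values 8, 13, -2 are pairwise distinct — OK.
C5: p - t = 11 - (-2) = 13 — OK.
C6: min(11, -2) = -2 — OK.
C7: t = -2 lies in [-4, 1] — OK.
C8: 4w + 3u = 4(2) + 3(8) = 32, not 30 — violated.
C9: w = 2, not > 3; antecedent false, conditional vacuously true — OK.
C10: v = -3, w = 2; -3 ≤ 2 — OK.
C11: w = 2, t = -2; distinct — OK.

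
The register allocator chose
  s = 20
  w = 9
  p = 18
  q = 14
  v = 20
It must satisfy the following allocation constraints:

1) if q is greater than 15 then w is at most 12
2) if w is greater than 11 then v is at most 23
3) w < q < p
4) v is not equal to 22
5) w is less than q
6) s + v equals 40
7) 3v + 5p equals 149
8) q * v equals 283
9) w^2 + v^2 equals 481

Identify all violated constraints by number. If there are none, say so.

1) q = 14, not > 15; antecedent false, conditional vacuously true — satisfied.
2) w = 9, not > 11; antecedent false, conditional vacuously true — satisfied.
3) values 9 < 14 < 18 — satisfied.
4) v = 20, and 20 ≠ 22 — satisfied.
5) w = 9, q = 14; 9 < 14 — satisfied.
6) s + v = 20 + 20 = 40 — satisfied.
7) 3v + 5p = 3(20) + 5(18) = 150, not 149 — violated.
8) q * v = 14 * 20 = 280, not 283 — violated.
9) w^2 + v^2 = 9^2 + 20^2 = 81 + 400 = 481 — satisfied.

Violated: 7 and 8.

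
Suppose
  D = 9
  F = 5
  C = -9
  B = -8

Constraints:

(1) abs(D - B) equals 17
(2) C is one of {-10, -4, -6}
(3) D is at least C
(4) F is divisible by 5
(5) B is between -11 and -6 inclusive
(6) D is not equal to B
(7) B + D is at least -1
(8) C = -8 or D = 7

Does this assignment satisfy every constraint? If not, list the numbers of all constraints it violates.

(1) abs(9 - (-8)) = 17  yes
(2) C = -9 is not in {-10, -4, -6}  no
(3) D = 9, C = -9; 9 ≥ -9  yes
(4) 5 / 5 = 1, so 5 divides 5  yes
(5) B = -8 lies in [-11, -6]  yes
(6) D = 9, B = -8; distinct  yes
(7) B + D = -8 + 9 = 1; 1 ≥ -1  yes
(8) C = -9 ≠ -8 and D = 9 ≠ 7; both disjuncts false  no

No — constraints 2 and 8 are not satisfied.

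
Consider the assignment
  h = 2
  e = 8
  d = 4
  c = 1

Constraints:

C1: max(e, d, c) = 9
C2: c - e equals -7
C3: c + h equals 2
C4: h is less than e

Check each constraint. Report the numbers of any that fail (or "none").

C1: max(8, 4, 1) = 8, not 9 — fails.
C2: c - e = 1 - 8 = -7 — holds.
C3: c + h = 1 + 2 = 3, not 2 — fails.
C4: h = 2, e = 8; 2 < 8 — holds.

Constraints 1 and 3 are violated.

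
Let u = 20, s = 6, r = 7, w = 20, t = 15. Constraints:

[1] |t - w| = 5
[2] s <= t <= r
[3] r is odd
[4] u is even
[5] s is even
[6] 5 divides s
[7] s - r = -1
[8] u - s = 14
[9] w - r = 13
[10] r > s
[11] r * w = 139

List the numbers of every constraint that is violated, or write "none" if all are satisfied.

[1] |15 - 20| = 5  holds
[2] values 6, 15, 7; t = 15 is not <= r = 7  fails
[3] r = 7 is odd  holds
[4] u = 20 is even  holds
[5] s = 6 is even  holds
[6] 6 = 5*1 + 1, so 5 does not divide 6  fails
[7] s - r = 6 - 7 = -1  holds
[8] u - s = 20 - 6 = 14  holds
[9] w - r = 20 - 7 = 13  holds
[10] r = 7, s = 6; 7 > 6  holds
[11] r * w = 7 * 20 = 140, not 139  fails

The assignment fails constraints 2, 6, 11.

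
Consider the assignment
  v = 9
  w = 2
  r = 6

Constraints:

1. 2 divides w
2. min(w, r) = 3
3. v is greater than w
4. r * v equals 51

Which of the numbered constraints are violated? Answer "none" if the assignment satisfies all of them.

1. 2 / 2 = 1, so 2 divides 2 — holds.
2. min(2, 6) = 2, not 3 — fails.
3. v = 9, w = 2; 9 > 2 — holds.
4. r * v = 6 * 9 = 54, not 51 — fails.

Constraints 2 and 4 do not hold.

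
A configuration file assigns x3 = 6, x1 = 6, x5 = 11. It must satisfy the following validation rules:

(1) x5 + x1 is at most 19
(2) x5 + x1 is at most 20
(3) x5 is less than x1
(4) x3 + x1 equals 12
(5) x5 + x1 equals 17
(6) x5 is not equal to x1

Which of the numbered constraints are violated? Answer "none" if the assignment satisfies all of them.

Violated: 3.

(1) x5 + x1 = 11 + 6 = 17; 17 ≤ 19  yes
(2) x5 + x1 = 11 + 6 = 17; 17 ≤ 20  yes
(3) x5 = 11, x1 = 6; 11 ≥ 6 (want <)  no
(4) x3 + x1 = 6 + 6 = 12  yes
(5) x5 + x1 = 11 + 6 = 17  yes
(6) x5 = 11, x1 = 6; distinct  yes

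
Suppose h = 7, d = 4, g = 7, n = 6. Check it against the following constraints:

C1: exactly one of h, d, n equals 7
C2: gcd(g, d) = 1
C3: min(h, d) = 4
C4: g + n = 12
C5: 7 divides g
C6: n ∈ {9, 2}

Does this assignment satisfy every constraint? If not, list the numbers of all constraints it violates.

Constraints 4 and 6 are violated.

C1: h=7, d=4, n=6; 1 of them equals 7 — holds.
C2: gcd(7, 4) = 1 — holds.
C3: min(7, 4) = 4 — holds.
C4: g + n = 7 + 6 = 13, not 12 — does not hold.
C5: 7 / 7 = 1, so 7 divides 7 — holds.
C6: n = 6 is not in {9, 2} — does not hold.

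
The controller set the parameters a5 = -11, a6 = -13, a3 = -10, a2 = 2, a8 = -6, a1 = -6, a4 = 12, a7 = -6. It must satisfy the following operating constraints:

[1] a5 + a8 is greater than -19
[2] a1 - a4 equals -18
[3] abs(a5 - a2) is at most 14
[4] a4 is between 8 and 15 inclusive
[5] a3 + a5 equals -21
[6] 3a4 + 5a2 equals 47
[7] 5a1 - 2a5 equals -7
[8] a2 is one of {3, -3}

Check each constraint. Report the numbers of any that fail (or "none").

Constraints 6, 7, and 8 do not hold.

[1] a5 + a8 = -11 + (-6) = -17; -17 > -19 — satisfied.
[2] a1 - a4 = -6 - 12 = -18 — satisfied.
[3] abs(-11 - 2) = 13; 13 ≤ 14 — satisfied.
[4] a4 = 12 lies in [8, 15] — satisfied.
[5] a3 + a5 = -10 + (-11) = -21 — satisfied.
[6] 3a4 + 5a2 = 3(12) + 5(2) = 46, not 47 — violated.
[7] 5a1 - 2a5 = 5(-6) - 2(-11) = -8, not -7 — violated.
[8] a2 = 2 is not in {3, -3} — violated.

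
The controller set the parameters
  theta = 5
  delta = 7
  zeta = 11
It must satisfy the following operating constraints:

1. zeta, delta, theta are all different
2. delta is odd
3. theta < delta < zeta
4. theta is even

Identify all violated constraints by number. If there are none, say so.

1. values 11, 7, 5 are pairwise distinct — OK.
2. delta = 7 is odd — OK.
3. values 5 < 7 < 11 — OK.
4. theta = 5 is odd — violated.

Violated: 4.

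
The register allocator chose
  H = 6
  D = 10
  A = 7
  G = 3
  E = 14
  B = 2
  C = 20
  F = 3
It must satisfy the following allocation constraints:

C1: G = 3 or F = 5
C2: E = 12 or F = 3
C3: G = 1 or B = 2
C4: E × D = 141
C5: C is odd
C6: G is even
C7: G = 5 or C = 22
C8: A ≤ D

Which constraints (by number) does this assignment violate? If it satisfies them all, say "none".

C1: G = 3 = 3 (first disjunct) — holds.
C2: E = 14 ≠ 12, but F = 3 = 3 (second disjunct) — holds.
C3: G = 3 ≠ 1, but B = 2 = 2 (second disjunct) — holds.
C4: E × D = 14 × 10 = 140, not 141 — does not hold.
C5: C = 20 is even — does not hold.
C6: G = 3 is odd — does not hold.
C7: G = 3 ≠ 5 and C = 20 ≠ 22; both disjuncts false — does not hold.
C8: A = 7, D = 10; 7 ≤ 10 — holds.

No — constraints 4, 5, 6, 7 are not satisfied.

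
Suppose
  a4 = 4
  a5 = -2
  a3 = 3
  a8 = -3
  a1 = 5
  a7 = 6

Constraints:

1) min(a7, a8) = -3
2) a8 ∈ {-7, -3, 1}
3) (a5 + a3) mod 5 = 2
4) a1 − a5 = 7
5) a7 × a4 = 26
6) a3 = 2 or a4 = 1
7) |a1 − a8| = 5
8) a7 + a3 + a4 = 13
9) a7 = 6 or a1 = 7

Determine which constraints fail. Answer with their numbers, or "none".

1) min(6, -3) = -3  ✓
2) a8 = -3 is in {-7, -3, 1}  ✓
3) a5 + a3 = 1; 1 mod 5 = 1, not 2  ✗
4) a1 − a5 = 5 − (-2) = 7  ✓
5) a7 × a4 = 6 × 4 = 24, not 26  ✗
6) a3 = 3 ≠ 2 and a4 = 4 ≠ 1; both disjuncts false  ✗
7) |5 − (-3)| = 8, not 5  ✗
8) a7 + a3 + a4 = 6 + 3 + 4 = 13  ✓
9) a7 = 6 = 6 (first disjunct)  ✓

Violated: 3, 5, 6, 7.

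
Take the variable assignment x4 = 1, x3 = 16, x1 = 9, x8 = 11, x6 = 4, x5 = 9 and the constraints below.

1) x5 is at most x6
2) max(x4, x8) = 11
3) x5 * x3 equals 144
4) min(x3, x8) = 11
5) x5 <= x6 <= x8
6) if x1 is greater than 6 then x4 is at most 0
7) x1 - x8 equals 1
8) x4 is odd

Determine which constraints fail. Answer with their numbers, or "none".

1) x5 = 9, x6 = 4; 9 > 4 (want ≤) — violated.
2) max(1, 11) = 11 — OK.
3) x5 * x3 = 9 * 16 = 144 — OK.
4) min(16, 11) = 11 — OK.
5) values 9, 4, 11; x5 = 9 is not <= x6 = 4 — violated.
6) x1 = 9 > 6, so we need x4 ≤ 0; but x4 = 1 > 0 — violated.
7) x1 - x8 = 9 - 11 = -2, not 1 — violated.
8) x4 = 1 is odd — OK.

The assignment fails constraints 1, 5, 6, and 7.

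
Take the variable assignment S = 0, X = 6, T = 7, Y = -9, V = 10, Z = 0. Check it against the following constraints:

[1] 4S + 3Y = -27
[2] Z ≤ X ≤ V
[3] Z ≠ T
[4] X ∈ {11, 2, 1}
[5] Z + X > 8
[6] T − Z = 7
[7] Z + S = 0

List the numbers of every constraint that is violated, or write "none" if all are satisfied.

No — constraints 4, 5 are not satisfied.

[1] 4S + 3Y = 4(0) + 3(-9) = -27 — satisfied.
[2] values 0 ≤ 6 ≤ 10 — satisfied.
[3] Z = 0, T = 7; distinct — satisfied.
[4] X = 6 is not in {11, 2, 1} — violated.
[5] Z + X = 0 + 6 = 6; 6 ≤ 8, bound 8 not met — violated.
[6] T − Z = 7 − 0 = 7 — satisfied.
[7] Z + S = 0 + 0 = 0 — satisfied.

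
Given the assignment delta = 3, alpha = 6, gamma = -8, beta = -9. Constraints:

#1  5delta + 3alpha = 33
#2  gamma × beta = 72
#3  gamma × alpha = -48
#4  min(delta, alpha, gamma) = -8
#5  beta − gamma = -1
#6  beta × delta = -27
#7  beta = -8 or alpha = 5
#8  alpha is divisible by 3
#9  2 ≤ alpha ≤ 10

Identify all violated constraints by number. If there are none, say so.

Constraint 7 does not hold.

#1 5delta + 3alpha = 5(3) + 3(6) = 33 — holds.
#2 gamma × beta = -8 × (-9) = 72 — holds.
#3 gamma × alpha = -8 × 6 = -48 — holds.
#4 min(3, 6, -8) = -8 — holds.
#5 beta − gamma = -9 − (-8) = -1 — holds.
#6 beta × delta = -9 × 3 = -27 — holds.
#7 beta = -9 ≠ -8 and alpha = 6 ≠ 5; both disjuncts false — fails.
#8 6 / 3 = 2, so 3 divides 6 — holds.
#9 alpha = 6 lies in [2, 10] — holds.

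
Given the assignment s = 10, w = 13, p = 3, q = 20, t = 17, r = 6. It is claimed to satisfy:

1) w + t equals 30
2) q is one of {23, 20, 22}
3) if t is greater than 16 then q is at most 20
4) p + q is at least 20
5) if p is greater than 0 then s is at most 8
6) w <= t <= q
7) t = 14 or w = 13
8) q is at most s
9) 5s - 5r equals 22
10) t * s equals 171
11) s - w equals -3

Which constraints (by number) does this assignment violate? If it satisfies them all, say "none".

1) w + t = 13 + 17 = 30 — holds.
2) q = 20 is in {23, 20, 22} — holds.
3) t = 17 > 16, so we need q ≤ 20; q = 20 ≤ 20 — holds.
4) p + q = 3 + 20 = 23; 23 ≥ 20 — holds.
5) p = 3 > 0, so we need s ≤ 8; but s = 10 > 8 — does not hold.
6) values 13 <= 17 <= 20 — holds.
7) t = 17 ≠ 14, but w = 13 = 13 (second disjunct) — holds.
8) q = 20, s = 10; 20 > 10 (want ≤) — does not hold.
9) 5s - 5r = 5(10) - 5(6) = 20, not 22 — does not hold.
10) t * s = 17 * 10 = 170, not 171 — does not hold.
11) s - w = 10 - 13 = -3 — holds.

Violated: 5, 8, 9, 10.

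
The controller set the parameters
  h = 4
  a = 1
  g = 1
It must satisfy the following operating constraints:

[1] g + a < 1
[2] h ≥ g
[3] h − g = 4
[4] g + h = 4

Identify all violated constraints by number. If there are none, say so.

[1] g + a = 1 + 1 = 2; 2 ≥ 1, bound 1 not met — does not hold.
[2] h = 4, g = 1; 4 ≥ 1 — holds.
[3] h − g = 4 − 1 = 3, not 4 — does not hold.
[4] g + h = 1 + 4 = 5, not 4 — does not hold.

No — constraints 1, 3, and 4 are not satisfied.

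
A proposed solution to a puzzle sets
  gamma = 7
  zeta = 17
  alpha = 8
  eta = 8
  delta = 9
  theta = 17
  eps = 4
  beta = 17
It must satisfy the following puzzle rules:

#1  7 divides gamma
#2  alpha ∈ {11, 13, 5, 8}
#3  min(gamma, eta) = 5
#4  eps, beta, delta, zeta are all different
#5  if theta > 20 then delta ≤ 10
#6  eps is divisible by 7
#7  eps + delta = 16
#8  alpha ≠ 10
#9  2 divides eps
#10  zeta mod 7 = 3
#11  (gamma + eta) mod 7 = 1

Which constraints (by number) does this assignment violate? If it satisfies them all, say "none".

The assignment fails constraints 3, 4, 6, and 7.

#1 7 / 7 = 1, so 7 divides 7 — holds.
#2 alpha = 8 is in {11, 13, 5, 8} — holds.
#3 min(7, 8) = 7, not 5 — does not hold.
#4 beta = zeta = 17, not all different — does not hold.
#5 theta = 17, not > 20; antecedent false, conditional vacuously true — holds.
#6 4 = 7×0 + 4, so 7 does not divide 4 — does not hold.
#7 eps + delta = 4 + 9 = 13, not 16 — does not hold.
#8 alpha = 8, and 8 ≠ 10 — holds.
#9 4 / 2 = 2, so 2 divides 4 — holds.
#10 17 mod 7 = 3 — holds.
#11 gamma + eta = 15; 15 mod 7 = 1 — holds.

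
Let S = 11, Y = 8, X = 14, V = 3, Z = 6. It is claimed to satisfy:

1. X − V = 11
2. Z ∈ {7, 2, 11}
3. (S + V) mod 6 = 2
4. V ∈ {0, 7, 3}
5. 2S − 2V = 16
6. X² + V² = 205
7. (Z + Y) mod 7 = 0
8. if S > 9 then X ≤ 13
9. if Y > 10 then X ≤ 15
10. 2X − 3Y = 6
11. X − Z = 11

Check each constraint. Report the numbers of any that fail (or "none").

Constraints 2, 8, 10, and 11 are violated.

1. X − V = 14 − 3 = 11 — OK.
2. Z = 6 is not in {7, 2, 11} — violated.
3. S + V = 14; 14 mod 6 = 2 — OK.
4. V = 3 is in {0, 7, 3} — OK.
5. 2S − 2V = 2(11) − 2(3) = 16 — OK.
6. X² + V² = 14² + 3² = 196 + 9 = 205 — OK.
7. Z + Y = 14; 14 mod 7 = 0 — OK.
8. S = 11 > 9, so we need X ≤ 13; but X = 14 > 13 — violated.
9. Y = 8, not > 10; antecedent false, conditional vacuously true — OK.
10. 2X − 3Y = 2(14) − 3(8) = 4, not 6 — violated.
11. X − Z = 14 − 6 = 8, not 11 — violated.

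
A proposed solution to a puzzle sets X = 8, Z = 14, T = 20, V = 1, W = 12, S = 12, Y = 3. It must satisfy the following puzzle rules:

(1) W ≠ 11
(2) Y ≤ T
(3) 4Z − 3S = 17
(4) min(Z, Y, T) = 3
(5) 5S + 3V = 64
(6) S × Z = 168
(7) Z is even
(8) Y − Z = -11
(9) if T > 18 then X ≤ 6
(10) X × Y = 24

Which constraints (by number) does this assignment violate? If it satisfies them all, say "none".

No — constraints 3, 5, and 9 are not satisfied.

(1) W = 12, and 12 ≠ 11 — OK.
(2) Y = 3, T = 20; 3 ≤ 20 — OK.
(3) 4Z − 3S = 4(14) − 3(12) = 20, not 17 — violated.
(4) min(14, 3, 20) = 3 — OK.
(5) 5S + 3V = 5(12) + 3(1) = 63, not 64 — violated.
(6) S × Z = 12 × 14 = 168 — OK.
(7) Z = 14 is even — OK.
(8) Y − Z = 3 − 14 = -11 — OK.
(9) T = 20 > 18, so we need X ≤ 6; but X = 8 > 6 — violated.
(10) X × Y = 8 × 3 = 24 — OK.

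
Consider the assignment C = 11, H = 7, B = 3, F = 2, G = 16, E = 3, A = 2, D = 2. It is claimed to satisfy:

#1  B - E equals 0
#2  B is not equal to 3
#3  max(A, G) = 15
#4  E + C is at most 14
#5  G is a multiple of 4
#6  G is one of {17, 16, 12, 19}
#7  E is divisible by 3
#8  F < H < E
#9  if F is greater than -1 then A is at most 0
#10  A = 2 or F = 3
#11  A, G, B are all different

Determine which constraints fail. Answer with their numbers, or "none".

The assignment fails constraints 2, 3, 8, and 9.

#1 B - E = 3 - 3 = 0  true
#2 B = 3, but 3 is required to differ  false
#3 max(2, 16) = 16, not 15  false
#4 E + C = 3 + 11 = 14; 14 ≤ 14  true
#5 16 / 4 = 4, so 4 divides 16  true
#6 G = 16 is in {17, 16, 12, 19}  true
#7 3 / 3 = 1, so 3 divides 3  true
#8 values 2, 7, 3; H = 7 is not < E = 3  false
#9 F = 2 > -1, so we need A ≤ 0; but A = 2 > 0  false
#10 A = 2 = 2 (first disjunct)  true
#11 values 2, 16, 3 are pairwise distinct  true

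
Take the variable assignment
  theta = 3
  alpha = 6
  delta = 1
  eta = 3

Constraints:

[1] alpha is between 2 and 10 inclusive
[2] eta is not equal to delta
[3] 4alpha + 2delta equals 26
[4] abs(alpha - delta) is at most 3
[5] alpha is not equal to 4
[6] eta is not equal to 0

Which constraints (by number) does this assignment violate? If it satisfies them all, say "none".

Constraint 4 is violated.

[1] alpha = 6 lies in [2, 10]  true
[2] eta = 3, delta = 1; distinct  true
[3] 4alpha + 2delta = 4(6) + 2(1) = 26  true
[4] abs(6 - 1) = 5; 5 > 3, exceeds bound 3  false
[5] alpha = 6, and 6 ≠ 4  true
[6] eta = 3, and 3 ≠ 0  true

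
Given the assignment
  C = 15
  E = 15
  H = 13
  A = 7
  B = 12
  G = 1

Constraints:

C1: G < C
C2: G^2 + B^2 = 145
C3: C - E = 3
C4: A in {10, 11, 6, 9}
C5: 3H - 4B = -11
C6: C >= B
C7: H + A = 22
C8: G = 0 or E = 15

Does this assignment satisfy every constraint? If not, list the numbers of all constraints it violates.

C1: G = 1, C = 15; 1 < 15  OK
C2: G^2 + B^2 = 1^2 + 12^2 = 1 + 144 = 145  OK
C3: C - E = 15 - 15 = 0, not 3  FAIL
C4: A = 7 is not in {10, 11, 6, 9}  FAIL
C5: 3H - 4B = 3(13) - 4(12) = -9, not -11  FAIL
C6: C = 15, B = 12; 15 ≥ 12  OK
C7: H + A = 13 + 7 = 20, not 22  FAIL
C8: G = 1 ≠ 0, but E = 15 = 15 (second disjunct)  OK

The assignment fails constraints 3, 4, 5, 7.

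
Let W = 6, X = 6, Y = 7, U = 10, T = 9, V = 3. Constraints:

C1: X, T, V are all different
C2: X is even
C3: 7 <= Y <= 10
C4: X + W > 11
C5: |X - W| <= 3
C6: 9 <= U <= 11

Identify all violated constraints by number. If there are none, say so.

C1: values 6, 9, 3 are pairwise distinct  ✓
C2: X = 6 is even  ✓
C3: Y = 7 lies in [7, 10]  ✓
C4: X + W = 6 + 6 = 12; 12 > 11  ✓
C5: |6 - 6| = 0; 0 ≤ 3  ✓
C6: U = 10 lies in [9, 11]  ✓

All constraints are satisfied.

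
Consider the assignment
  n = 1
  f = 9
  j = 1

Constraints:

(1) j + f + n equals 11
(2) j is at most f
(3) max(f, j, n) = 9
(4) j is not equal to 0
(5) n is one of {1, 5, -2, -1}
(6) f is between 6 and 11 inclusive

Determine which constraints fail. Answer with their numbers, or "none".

Yes — all constraints hold.

(1) j + f + n = 1 + 9 + 1 = 11 — OK.
(2) j = 1, f = 9; 1 ≤ 9 — OK.
(3) max(9, 1, 1) = 9 — OK.
(4) j = 1, and 1 ≠ 0 — OK.
(5) n = 1 is in {1, 5, -2, -1} — OK.
(6) f = 9 lies in [6, 11] — OK.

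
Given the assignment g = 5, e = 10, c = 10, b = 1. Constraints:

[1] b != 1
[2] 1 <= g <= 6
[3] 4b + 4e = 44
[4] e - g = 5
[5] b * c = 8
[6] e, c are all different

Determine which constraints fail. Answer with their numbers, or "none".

[1] b = 1, but 1 is required to differ — violated.
[2] g = 5 lies in [1, 6] — satisfied.
[3] 4b + 4e = 4(1) + 4(10) = 44 — satisfied.
[4] e - g = 10 - 5 = 5 — satisfied.
[5] b * c = 1 * 10 = 10, not 8 — violated.
[6] e = c = 10, not all different — violated.

Violated: 1, 5, and 6.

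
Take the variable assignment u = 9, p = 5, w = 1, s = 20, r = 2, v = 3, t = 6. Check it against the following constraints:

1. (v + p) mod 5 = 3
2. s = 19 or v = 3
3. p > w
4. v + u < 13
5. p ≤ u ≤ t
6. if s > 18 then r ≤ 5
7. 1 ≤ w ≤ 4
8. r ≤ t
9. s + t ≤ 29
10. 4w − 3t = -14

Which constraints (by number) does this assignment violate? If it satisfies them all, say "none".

1. v + p = 8; 8 mod 5 = 3 — satisfied.
2. s = 20 ≠ 19, but v = 3 = 3 (second disjunct) — satisfied.
3. p = 5, w = 1; 5 > 1 — satisfied.
4. v + u = 3 + 9 = 12; 12 < 13 — satisfied.
5. values 5, 9, 6; u = 9 is not ≤ t = 6 — violated.
6. s = 20 > 18, so we need r ≤ 5; r = 2 ≤ 5 — satisfied.
7. w = 1 lies in [1, 4] — satisfied.
8. r = 2, t = 6; 2 ≤ 6 — satisfied.
9. s + t = 20 + 6 = 26; 26 ≤ 29 — satisfied.
10. 4w − 3t = 4(1) − 3(6) = -14 — satisfied.

Constraint 5 does not hold.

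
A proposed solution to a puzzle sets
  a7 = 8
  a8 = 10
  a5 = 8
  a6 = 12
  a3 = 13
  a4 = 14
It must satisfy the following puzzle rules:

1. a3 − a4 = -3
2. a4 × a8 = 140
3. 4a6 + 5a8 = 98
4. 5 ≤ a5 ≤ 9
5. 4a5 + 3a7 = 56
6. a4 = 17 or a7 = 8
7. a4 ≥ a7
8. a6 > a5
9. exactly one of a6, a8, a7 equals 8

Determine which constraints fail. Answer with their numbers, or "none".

Constraint 1 is violated.

1. a3 − a4 = 13 − 14 = -1, not -3 — violated.
2. a4 × a8 = 14 × 10 = 140 — OK.
3. 4a6 + 5a8 = 4(12) + 5(10) = 98 — OK.
4. a5 = 8 lies in [5, 9] — OK.
5. 4a5 + 3a7 = 4(8) + 3(8) = 56 — OK.
6. a4 = 14 ≠ 17, but a7 = 8 = 8 (second disjunct) — OK.
7. a4 = 14, a7 = 8; 14 ≥ 8 — OK.
8. a6 = 12, a5 = 8; 12 > 8 — OK.
9. a6=12, a8=10, a7=8; 1 of them equals 8 — OK.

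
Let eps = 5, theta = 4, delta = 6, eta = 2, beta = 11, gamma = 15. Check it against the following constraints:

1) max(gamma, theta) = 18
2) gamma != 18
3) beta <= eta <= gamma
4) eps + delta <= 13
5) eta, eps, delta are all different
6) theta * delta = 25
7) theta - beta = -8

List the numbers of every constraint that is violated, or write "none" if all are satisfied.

Constraints 1, 3, 6, and 7 do not hold.

1) max(15, 4) = 15, not 18 — violated.
2) gamma = 15, and 15 ≠ 18 — satisfied.
3) values 11, 2, 15; beta = 11 is not <= eta = 2 — violated.
4) eps + delta = 5 + 6 = 11; 11 ≤ 13 — satisfied.
5) values 2, 5, 6 are pairwise distinct — satisfied.
6) theta * delta = 4 * 6 = 24, not 25 — violated.
7) theta - beta = 4 - 11 = -7, not -8 — violated.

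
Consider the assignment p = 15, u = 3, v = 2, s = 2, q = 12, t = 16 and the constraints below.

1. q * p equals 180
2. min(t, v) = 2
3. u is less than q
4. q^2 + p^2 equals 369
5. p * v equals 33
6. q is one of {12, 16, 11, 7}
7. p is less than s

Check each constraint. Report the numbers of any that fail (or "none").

Violated: 5 and 7.

1. q * p = 12 * 15 = 180 — satisfied.
2. min(16, 2) = 2 — satisfied.
3. u = 3, q = 12; 3 < 12 — satisfied.
4. q^2 + p^2 = 12^2 + 15^2 = 144 + 225 = 369 — satisfied.
5. p * v = 15 * 2 = 30, not 33 — violated.
6. q = 12 is in {12, 16, 11, 7} — satisfied.
7. p = 15, s = 2; 15 ≥ 2 (want <) — violated.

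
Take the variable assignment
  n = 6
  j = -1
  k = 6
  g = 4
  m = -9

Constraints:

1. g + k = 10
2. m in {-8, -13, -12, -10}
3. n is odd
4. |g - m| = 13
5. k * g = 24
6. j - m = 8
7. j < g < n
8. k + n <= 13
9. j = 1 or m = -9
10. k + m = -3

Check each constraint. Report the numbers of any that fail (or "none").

The assignment fails constraints 2, 3.

1. g + k = 4 + 6 = 10 — OK.
2. m = -9 is not in {-8, -13, -12, -10} — violated.
3. n = 6 is even — violated.
4. |4 - (-9)| = 13 — OK.
5. k * g = 6 * 4 = 24 — OK.
6. j - m = -1 - (-9) = 8 — OK.
7. values -1 < 4 < 6 — OK.
8. k + n = 6 + 6 = 12; 12 ≤ 13 — OK.
9. j = -1 ≠ 1, but m = -9 = -9 (second disjunct) — OK.
10. k + m = 6 + (-9) = -3 — OK.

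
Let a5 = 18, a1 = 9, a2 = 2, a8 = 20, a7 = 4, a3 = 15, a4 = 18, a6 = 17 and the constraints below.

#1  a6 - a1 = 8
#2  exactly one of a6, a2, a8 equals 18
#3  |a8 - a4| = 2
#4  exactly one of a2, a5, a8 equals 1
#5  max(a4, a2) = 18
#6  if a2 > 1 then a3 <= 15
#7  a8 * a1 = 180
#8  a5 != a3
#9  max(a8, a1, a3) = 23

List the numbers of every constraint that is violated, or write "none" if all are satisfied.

Constraints 2, 4, and 9 do not hold.

#1 a6 - a1 = 17 - 9 = 8  true
#2 a6=17, a2=2, a8=20; 0 of them equal 18, not exactly one  false
#3 |20 - 18| = 2  true
#4 a2=2, a5=18, a8=20; 0 of them equal 1, not exactly one  false
#5 max(18, 2) = 18  true
#6 a2 = 2 > 1, so we need a3 ≤ 15; a3 = 15 ≤ 15  true
#7 a8 * a1 = 20 * 9 = 180  true
#8 a5 = 18, a3 = 15; distinct  true
#9 max(20, 9, 15) = 20, not 23  false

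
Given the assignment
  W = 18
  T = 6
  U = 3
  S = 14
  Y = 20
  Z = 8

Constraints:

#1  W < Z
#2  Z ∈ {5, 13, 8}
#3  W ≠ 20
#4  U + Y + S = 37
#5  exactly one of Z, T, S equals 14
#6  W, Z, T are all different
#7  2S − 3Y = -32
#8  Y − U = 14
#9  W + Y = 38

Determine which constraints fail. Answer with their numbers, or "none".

#1 W = 18, Z = 8; 18 ≥ 8 (want <) — violated.
#2 Z = 8 is in {5, 13, 8} — OK.
#3 W = 18, and 18 ≠ 20 — OK.
#4 U + Y + S = 3 + 20 + 14 = 37 — OK.
#5 Z=8, T=6, S=14; 1 of them equals 14 — OK.
#6 values 18, 8, 6 are pairwise distinct — OK.
#7 2S − 3Y = 2(14) − 3(20) = -32 — OK.
#8 Y − U = 20 − 3 = 17, not 14 — violated.
#9 W + Y = 18 + 20 = 38 — OK.

Constraints 1, 8 are violated.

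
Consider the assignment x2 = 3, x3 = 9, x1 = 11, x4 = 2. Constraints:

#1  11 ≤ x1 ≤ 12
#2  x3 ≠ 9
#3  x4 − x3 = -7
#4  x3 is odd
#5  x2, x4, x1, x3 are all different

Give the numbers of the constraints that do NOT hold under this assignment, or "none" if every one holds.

#1 x1 = 11 lies in [11, 12] — holds.
#2 x3 = 9, but 9 is required to differ — fails.
#3 x4 − x3 = 2 − 9 = -7 — holds.
#4 x3 = 9 is odd — holds.
#5 values 3, 2, 11, 9 are pairwise distinct — holds.

No — constraint 2 is not satisfied.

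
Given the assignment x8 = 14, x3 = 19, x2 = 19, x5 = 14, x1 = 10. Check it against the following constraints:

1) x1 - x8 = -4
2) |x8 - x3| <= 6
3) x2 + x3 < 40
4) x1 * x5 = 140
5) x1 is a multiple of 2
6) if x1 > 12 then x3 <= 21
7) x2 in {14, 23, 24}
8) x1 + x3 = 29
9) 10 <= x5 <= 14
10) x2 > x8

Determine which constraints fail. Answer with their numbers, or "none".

The assignment fails constraint 7.

1) x1 - x8 = 10 - 14 = -4  ✓
2) |14 - 19| = 5; 5 ≤ 6  ✓
3) x2 + x3 = 19 + 19 = 38; 38 < 40  ✓
4) x1 * x5 = 10 * 14 = 140  ✓
5) 10 / 2 = 5, so 2 divides 10  ✓
6) x1 = 10, not > 12; antecedent false, conditional vacuously true  ✓
7) x2 = 19 is not in {14, 23, 24}  ✗
8) x1 + x3 = 10 + 19 = 29  ✓
9) x5 = 14 lies in [10, 14]  ✓
10) x2 = 19, x8 = 14; 19 > 14  ✓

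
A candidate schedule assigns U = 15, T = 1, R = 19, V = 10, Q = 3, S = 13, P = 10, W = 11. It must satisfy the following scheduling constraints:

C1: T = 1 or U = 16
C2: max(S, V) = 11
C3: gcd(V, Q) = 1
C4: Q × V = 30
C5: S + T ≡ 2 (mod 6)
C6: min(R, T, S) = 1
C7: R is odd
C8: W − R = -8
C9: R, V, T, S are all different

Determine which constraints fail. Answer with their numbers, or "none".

C1: T = 1 = 1 (first disjunct) — OK.
C2: max(13, 10) = 13, not 11 — violated.
C3: gcd(10, 3) = 1 — OK.
C4: Q × V = 3 × 10 = 30 — OK.
C5: S + T = 14; 14 mod 6 = 2 — OK.
C6: min(19, 1, 13) = 1 — OK.
C7: R = 19 is odd — OK.
C8: W − R = 11 − 19 = -8 — OK.
C9: values 19, 10, 1, 13 are pairwise distinct — OK.

No — constraint 2 is not satisfied.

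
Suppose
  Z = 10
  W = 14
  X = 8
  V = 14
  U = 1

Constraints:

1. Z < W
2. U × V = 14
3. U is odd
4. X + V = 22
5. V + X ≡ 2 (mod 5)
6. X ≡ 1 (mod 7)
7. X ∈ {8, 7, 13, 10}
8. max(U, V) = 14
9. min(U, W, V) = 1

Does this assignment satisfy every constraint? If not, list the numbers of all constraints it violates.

1. Z = 10, W = 14; 10 < 14 — OK.
2. U × V = 1 × 14 = 14 — OK.
3. U = 1 is odd — OK.
4. X + V = 8 + 14 = 22 — OK.
5. V + X = 22; 22 mod 5 = 2 — OK.
6. 8 mod 7 = 1 — OK.
7. X = 8 is in {8, 7, 13, 10} — OK.
8. max(1, 14) = 14 — OK.
9. min(1, 14, 14) = 1 — OK.

The assignment satisfies every constraint.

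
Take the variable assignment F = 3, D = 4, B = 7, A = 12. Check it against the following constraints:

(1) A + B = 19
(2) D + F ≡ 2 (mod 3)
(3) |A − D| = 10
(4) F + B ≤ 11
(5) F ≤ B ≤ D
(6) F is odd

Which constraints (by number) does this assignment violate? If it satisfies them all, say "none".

(1) A + B = 12 + 7 = 19 — holds.
(2) D + F = 7; 7 mod 3 = 1, not 2 — does not hold.
(3) |12 − 4| = 8, not 10 — does not hold.
(4) F + B = 3 + 7 = 10; 10 ≤ 11 — holds.
(5) values 3, 7, 4; B = 7 is not ≤ D = 4 — does not hold.
(6) F = 3 is odd — holds.

No — constraints 2, 3, 5 are not satisfied.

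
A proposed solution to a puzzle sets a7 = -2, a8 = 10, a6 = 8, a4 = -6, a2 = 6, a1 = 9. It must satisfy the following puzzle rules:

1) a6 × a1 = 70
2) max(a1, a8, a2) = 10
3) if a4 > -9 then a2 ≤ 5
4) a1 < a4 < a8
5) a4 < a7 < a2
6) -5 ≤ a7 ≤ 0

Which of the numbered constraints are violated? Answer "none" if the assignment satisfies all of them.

No — constraints 1, 3, 4 are not satisfied.

1) a6 × a1 = 8 × 9 = 72, not 70 — fails.
2) max(9, 10, 6) = 10 — holds.
3) a4 = -6 > -9, so we need a2 ≤ 5; but a2 = 6 > 5 — fails.
4) values 9, -6, 10; a1 = 9 is not < a4 = -6 — fails.
5) values -6 < -2 < 6 — holds.
6) a7 = -2 lies in [-5, 0] — holds.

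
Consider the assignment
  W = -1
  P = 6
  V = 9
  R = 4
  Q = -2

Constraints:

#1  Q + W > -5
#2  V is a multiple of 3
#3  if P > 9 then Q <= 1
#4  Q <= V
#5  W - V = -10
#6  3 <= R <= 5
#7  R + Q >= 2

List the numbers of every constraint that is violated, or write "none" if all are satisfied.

#1 Q + W = -2 + (-1) = -3; -3 > -5  ✔
#2 9 / 3 = 3, so 3 divides 9  ✔
#3 P = 6, not > 9; antecedent false, conditional vacuously true  ✔
#4 Q = -2, V = 9; -2 ≤ 9  ✔
#5 W - V = -1 - 9 = -10  ✔
#6 R = 4 lies in [3, 5]  ✔
#7 R + Q = 4 + (-2) = 2; 2 ≥ 2  ✔

No violations.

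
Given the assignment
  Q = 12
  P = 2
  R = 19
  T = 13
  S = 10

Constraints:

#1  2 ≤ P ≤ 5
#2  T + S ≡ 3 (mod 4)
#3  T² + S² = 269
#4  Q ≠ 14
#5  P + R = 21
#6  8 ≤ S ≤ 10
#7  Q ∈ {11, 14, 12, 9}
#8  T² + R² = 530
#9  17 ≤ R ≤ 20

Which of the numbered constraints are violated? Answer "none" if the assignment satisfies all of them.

#1 P = 2 lies in [2, 5] — OK.
#2 T + S = 23; 23 mod 4 = 3 — OK.
#3 T² + S² = 13² + 10² = 169 + 100 = 269 — OK.
#4 Q = 12, and 12 ≠ 14 — OK.
#5 P + R = 2 + 19 = 21 — OK.
#6 S = 10 lies in [8, 10] — OK.
#7 Q = 12 is in {11, 14, 12, 9} — OK.
#8 T² + R² = 13² + 19² = 169 + 361 = 530 — OK.
#9 R = 19 lies in [17, 20] — OK.

None — every constraint holds.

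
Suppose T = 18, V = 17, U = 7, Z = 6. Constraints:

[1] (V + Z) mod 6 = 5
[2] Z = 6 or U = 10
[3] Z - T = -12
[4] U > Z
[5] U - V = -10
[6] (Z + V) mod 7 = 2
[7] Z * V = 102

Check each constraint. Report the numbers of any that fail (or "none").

All constraints are satisfied.

[1] V + Z = 23; 23 mod 6 = 5  true
[2] Z = 6 = 6 (first disjunct)  true
[3] Z - T = 6 - 18 = -12  true
[4] U = 7, Z = 6; 7 > 6  true
[5] U - V = 7 - 17 = -10  true
[6] Z + V = 23; 23 mod 7 = 2  true
[7] Z * V = 6 * 17 = 102  true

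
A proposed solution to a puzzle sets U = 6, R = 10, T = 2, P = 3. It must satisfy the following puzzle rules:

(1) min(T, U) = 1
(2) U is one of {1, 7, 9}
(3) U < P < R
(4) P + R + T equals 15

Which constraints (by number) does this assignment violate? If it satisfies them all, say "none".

(1) min(2, 6) = 2, not 1 — fails.
(2) U = 6 is not in {1, 7, 9} — fails.
(3) values 6, 3, 10; U = 6 is not < P = 3 — fails.
(4) P + R + T = 3 + 10 + 2 = 15 — holds.

No — constraints 1, 2, 3 are not satisfied.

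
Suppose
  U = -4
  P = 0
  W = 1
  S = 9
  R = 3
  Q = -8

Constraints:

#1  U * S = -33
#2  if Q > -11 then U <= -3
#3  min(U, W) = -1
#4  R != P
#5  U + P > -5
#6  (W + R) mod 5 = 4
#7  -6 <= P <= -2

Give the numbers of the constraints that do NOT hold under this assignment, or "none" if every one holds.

The assignment fails constraints 1, 3, 7.

#1 U * S = -4 * 9 = -36, not -33  ✘
#2 Q = -8 > -11, so we need U ≤ -3; U = -4 ≤ -3  ✔
#3 min(-4, 1) = -4, not -1  ✘
#4 R = 3, P = 0; distinct  ✔
#5 U + P = -4 + 0 = -4; -4 > -5  ✔
#6 W + R = 4; 4 mod 5 = 4  ✔
#7 P = 0 is outside [-6, -2]  ✘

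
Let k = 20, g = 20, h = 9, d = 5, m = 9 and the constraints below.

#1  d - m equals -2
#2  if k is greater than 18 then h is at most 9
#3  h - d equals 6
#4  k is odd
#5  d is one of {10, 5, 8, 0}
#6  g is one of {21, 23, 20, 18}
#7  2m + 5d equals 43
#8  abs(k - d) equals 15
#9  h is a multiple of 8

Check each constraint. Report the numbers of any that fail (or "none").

#1 d - m = 5 - 9 = -4, not -2 — does not hold.
#2 k = 20 > 18, so we need h ≤ 9; h = 9 ≤ 9 — holds.
#3 h - d = 9 - 5 = 4, not 6 — does not hold.
#4 k = 20 is even — does not hold.
#5 d = 5 is in {10, 5, 8, 0} — holds.
#6 g = 20 is in {21, 23, 20, 18} — holds.
#7 2m + 5d = 2(9) + 5(5) = 43 — holds.
#8 abs(20 - 5) = 15 — holds.
#9 9 = 8*1 + 1, so 8 does not divide 9 — does not hold.

Violated: 1, 3, 4, and 9.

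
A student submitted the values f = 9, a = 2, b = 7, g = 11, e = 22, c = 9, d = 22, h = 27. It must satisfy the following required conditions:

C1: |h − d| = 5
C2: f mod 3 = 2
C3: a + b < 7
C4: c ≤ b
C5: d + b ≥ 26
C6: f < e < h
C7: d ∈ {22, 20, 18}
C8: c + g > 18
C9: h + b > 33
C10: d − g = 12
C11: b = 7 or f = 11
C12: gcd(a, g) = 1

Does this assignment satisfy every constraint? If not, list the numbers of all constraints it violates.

C1: |27 − 22| = 5  ✓
C2: 9 mod 3 = 0, not 2  ✗
C3: a + b = 2 + 7 = 9; 9 ≥ 7, bound 7 not met  ✗
C4: c = 9, b = 7; 9 > 7 (want ≤)  ✗
C5: d + b = 22 + 7 = 29; 29 ≥ 26  ✓
C6: values 9 < 22 < 27  ✓
C7: d = 22 is in {22, 20, 18}  ✓
C8: c + g = 9 + 11 = 20; 20 > 18  ✓
C9: h + b = 27 + 7 = 34; 34 > 33  ✓
C10: d − g = 22 − 11 = 11, not 12  ✗
C11: b = 7 = 7 (first disjunct)  ✓
C12: gcd(2, 11) = 1  ✓

The assignment fails constraints 2, 3, 4, 10.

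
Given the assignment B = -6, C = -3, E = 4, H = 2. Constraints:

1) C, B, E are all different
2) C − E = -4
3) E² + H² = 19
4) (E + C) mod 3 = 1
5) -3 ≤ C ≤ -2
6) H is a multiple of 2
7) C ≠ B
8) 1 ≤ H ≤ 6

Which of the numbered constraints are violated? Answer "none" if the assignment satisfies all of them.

1) values -3, -6, 4 are pairwise distinct  ✔
2) C − E = -3 − 4 = -7, not -4  ✘
3) E² + H² = 4² + 2² = 16 + 4 = 20, not 19  ✘
4) E + C = 1; 1 mod 3 = 1  ✔
5) C = -3 lies in [-3, -2]  ✔
6) 2 / 2 = 1, so 2 divides 2  ✔
7) C = -3, B = -6; distinct  ✔
8) H = 2 lies in [1, 6]  ✔

The assignment fails constraints 2, 3.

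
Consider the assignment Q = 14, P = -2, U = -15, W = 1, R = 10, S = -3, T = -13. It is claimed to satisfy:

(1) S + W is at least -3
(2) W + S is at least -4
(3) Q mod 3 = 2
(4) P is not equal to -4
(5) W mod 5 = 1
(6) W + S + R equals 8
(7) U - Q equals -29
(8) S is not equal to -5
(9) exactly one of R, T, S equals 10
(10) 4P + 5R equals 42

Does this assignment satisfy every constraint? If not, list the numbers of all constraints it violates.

(1) S + W = -3 + 1 = -2; -2 ≥ -3 — OK.
(2) W + S = 1 + (-3) = -2; -2 ≥ -4 — OK.
(3) 14 mod 3 = 2 — OK.
(4) P = -2, and -2 ≠ -4 — OK.
(5) 1 mod 5 = 1 — OK.
(6) W + S + R = 1 + (-3) + 10 = 8 — OK.
(7) U - Q = -15 - 14 = -29 — OK.
(8) S = -3, and -3 ≠ -5 — OK.
(9) R=10, T=-13, S=-3; 1 of them equals 10 — OK.
(10) 4P + 5R = 4(-2) + 5(10) = 42 — OK.

The assignment satisfies every constraint.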